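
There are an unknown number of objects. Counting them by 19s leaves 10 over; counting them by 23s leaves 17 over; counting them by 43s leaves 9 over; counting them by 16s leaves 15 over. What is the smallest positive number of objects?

The moduli are pairwise coprime; M = 19·23·43·16 = 300656.
M/19 = 15824; 15824 ≡ 16 (mod 19); 16·6 ≡ 1, so inverse 6.
M/23 = 13072; 13072 ≡ 8 (mod 23); 8·3 ≡ 1, so inverse 3.
M/43 = 6992; 6992 ≡ 26 (mod 43); 26·5 ≡ 1, so inverse 5.
M/16 = 18791; 18791 ≡ 7 (mod 16); 7·7 ≡ 1, so inverse 7.
N ≡ 10·15824·6 + 17·13072·3 + 9·6992·5 + 15·18791·7 = 3903807.
3903807 mod 300656 = 295935.

295935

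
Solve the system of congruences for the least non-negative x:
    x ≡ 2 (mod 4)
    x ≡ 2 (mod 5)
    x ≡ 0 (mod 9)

162

Combine the congruences pairwise.
From x ≡ 2 (mod 4) write x = 2 + 4t. Substituting into x ≡ 2 (mod 5) gives 4t ≡ 0 (mod 5), and since 4⁻¹ ≡ 4 (mod 5), t ≡ 0. Hence x ≡ 2 + 4·0 = 2 (mod 20).
From x ≡ 2 (mod 20) write x = 2 + 20t. Substituting into x ≡ 0 (mod 9) gives 20t ≡ 7 (mod 9), and since 2⁻¹ ≡ 5 (mod 9), t ≡ 8. Hence x ≡ 2 + 20·8 = 162 (mod 180).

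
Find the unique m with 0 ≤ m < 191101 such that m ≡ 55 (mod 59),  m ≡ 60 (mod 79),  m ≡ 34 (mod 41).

From m ≡ 55 (mod 59) write m = 55 + 59t. Substituting into m ≡ 60 (mod 79) gives 59t ≡ 5 (mod 79), and since 59⁻¹ ≡ 75 (mod 79), t ≡ 59. Hence m ≡ 55 + 59·59 = 3536 (mod 4661).
From m ≡ 3536 (mod 4661) write m = 3536 + 4661t. Substituting into m ≡ 34 (mod 41) gives 4661t ≡ 24 (mod 41), and since 28⁻¹ ≡ 22 (mod 41), t ≡ 36. Hence m ≡ 3536 + 4661·36 = 171332 (mod 191101).

171332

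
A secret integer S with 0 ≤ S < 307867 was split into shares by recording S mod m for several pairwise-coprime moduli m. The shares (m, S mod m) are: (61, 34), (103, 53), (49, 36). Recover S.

295457

Combine the congruences pairwise.
From S ≡ 34 (mod 61) write S = 34 + 61t. Substituting into S ≡ 53 (mod 103) gives 61t ≡ 19 (mod 103), and since 61⁻¹ ≡ 76 (mod 103), t ≡ 2. Hence S ≡ 34 + 61·2 = 156 (mod 6283).
From S ≡ 156 (mod 6283) write S = 156 + 6283t. Substituting into S ≡ 36 (mod 49) gives 6283t ≡ 27 (mod 49), and since 11⁻¹ ≡ 9 (mod 49), t ≡ 47. Hence S ≡ 156 + 6283·47 = 295457 (mod 307867).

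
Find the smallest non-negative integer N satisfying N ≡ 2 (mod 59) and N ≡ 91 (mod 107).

Combine the congruences pairwise.
From N ≡ 2 (mod 59) write N = 2 + 59t. Substituting into N ≡ 91 (mod 107) gives 59t ≡ 89 (mod 107), and since 59⁻¹ ≡ 78 (mod 107), t ≡ 94. Hence N ≡ 2 + 59·94 = 5548 (mod 6313).

5548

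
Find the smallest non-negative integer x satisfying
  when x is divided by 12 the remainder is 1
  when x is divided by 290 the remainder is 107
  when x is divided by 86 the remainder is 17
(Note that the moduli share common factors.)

gcd(12, 290) = 2 and 2 | (107 − 1), so the pair is consistent; merging gives x ≡ 397 (mod 1740), where 1740 = lcm(12, 290).
gcd(1740, 86) = 2 and 2 | (17 − 397), so the pair is consistent; merging gives x ≡ 42157 (mod 74820), where 74820 = lcm(1740, 86).
The solution is unique modulo lcm(12, 290, 86) = 74820.

42157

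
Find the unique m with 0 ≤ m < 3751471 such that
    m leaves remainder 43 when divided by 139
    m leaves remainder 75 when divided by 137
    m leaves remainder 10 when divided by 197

1392406

From m ≡ 43 (mod 139) write m = 43 + 139t. Substituting into m ≡ 75 (mod 137) gives 139t ≡ 32 (mod 137), and since 2⁻¹ ≡ 69 (mod 137), t ≡ 16. Hence m ≡ 43 + 139·16 = 2267 (mod 19043).
From m ≡ 2267 (mod 19043) write m = 2267 + 19043t. Substituting into m ≡ 10 (mod 197) gives 19043t ≡ 107 (mod 197), and since 131⁻¹ ≡ 194 (mod 197), t ≡ 73. Hence m ≡ 2267 + 19043·73 = 1392406 (mod 3751471).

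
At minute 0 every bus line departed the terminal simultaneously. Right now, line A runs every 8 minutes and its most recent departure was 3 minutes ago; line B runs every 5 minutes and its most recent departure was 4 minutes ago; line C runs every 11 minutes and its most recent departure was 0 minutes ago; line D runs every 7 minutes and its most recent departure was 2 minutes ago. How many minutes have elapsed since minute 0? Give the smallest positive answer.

2739

The moduli are pairwise coprime; N = 8·5·11·7 = 3080.
N/8 = 385; 385 ≡ 1 (mod 8), inverse 1.
N/5 = 616; 616 ≡ 1 (mod 5), inverse 1.
N/11 = 280; 280 ≡ 5 (mod 11); 5·9 ≡ 1, so inverse 9.
N/7 = 440; 440 ≡ 6 (mod 7); 6·6 ≡ 1, so inverse 6.
t ≡ 3·385·1 + 4·616·1 + 0·280·9 + 2·440·6 = 8899.
8899 mod 3080 = 2739.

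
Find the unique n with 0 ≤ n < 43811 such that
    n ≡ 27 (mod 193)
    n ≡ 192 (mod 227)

Combine the congruences pairwise.
From n ≡ 27 (mod 193) write n = 27 + 193t. Substituting into n ≡ 192 (mod 227) gives 193t ≡ 165 (mod 227), and since 193⁻¹ ≡ 20 (mod 227), t ≡ 122. Hence n ≡ 27 + 193·122 = 23573 (mod 43811).

23573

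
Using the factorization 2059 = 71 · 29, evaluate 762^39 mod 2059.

Mod 71: 762 ≡ 52; 52^39 ≡ 35 (mod 71).
Mod 29: 762 ≡ 8; by Fermat, exponent reduces to 39 mod 28 = 11; 8^11 ≡ 3 (mod 29).
Combine by CRT: x ≡ 35 (mod 71), x ≡ 3 (mod 29) ⇒ x ≡ 177 (mod 2059).

177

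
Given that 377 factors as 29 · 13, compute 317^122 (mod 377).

Mod 29: 317 ≡ 27; by Fermat, exponent reduces to 122 mod 28 = 10; 27^10 ≡ 9 (mod 29).
Mod 13: 317 ≡ 5; by Fermat, exponent reduces to 122 mod 12 = 2; 5^2 ≡ 12 (mod 13).
Combine by CRT: x ≡ 9 (mod 29), x ≡ 12 (mod 13) ⇒ x ≡ 38 (mod 377).

38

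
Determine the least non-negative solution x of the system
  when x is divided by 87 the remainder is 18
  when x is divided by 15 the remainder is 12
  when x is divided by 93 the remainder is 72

Combine the congruences pairwise.
gcd(87, 15) = 3 and 3 | (12 − 18), so the pair is consistent; merging gives x ≡ 192 (mod 435), where 435 = lcm(87, 15).
gcd(435, 93) = 3 and 3 | (72 − 192), so the pair is consistent; merging gives x ≡ 1932 (mod 13485), where 13485 = lcm(435, 93).
The solution is unique modulo lcm(87, 15, 93) = 13485.

1932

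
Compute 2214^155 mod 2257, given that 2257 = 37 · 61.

1005

Mod 37: 2214 ≡ 31; by Fermat, exponent reduces to 155 mod 36 = 11; 31^11 ≡ 6 (mod 37).
Mod 61: 2214 ≡ 18; by Fermat, exponent reduces to 155 mod 60 = 35; 18^35 ≡ 29 (mod 61).
Combine by CRT: x ≡ 6 (mod 37), x ≡ 29 (mod 61) ⇒ x ≡ 1005 (mod 2257).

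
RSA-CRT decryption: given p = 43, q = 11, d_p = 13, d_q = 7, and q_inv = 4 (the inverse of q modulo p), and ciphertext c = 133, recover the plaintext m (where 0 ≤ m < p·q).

m₁ = c^(d_p) mod p: c ≡ 4 (mod 43), and 4^13 mod 43 = 11.
m₂ = c^(d_q) mod q: c ≡ 1 (mod 11), and 1^7 mod 11 = 1.
h = q_inv·(m₁ − m₂) mod p = 4·(11 − 1) mod 43 = 40.
m = m₂ + h·q = 1 + 40·11 = 441.

441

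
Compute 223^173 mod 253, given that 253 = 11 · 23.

Mod 11: 223 ≡ 3; by Fermat, exponent reduces to 173 mod 10 = 3; 3^3 ≡ 5 (mod 11).
Mod 23: 223 ≡ 16; by Fermat, exponent reduces to 173 mod 22 = 19; 16^19 ≡ 12 (mod 23).
Combine by CRT: x ≡ 5 (mod 11), x ≡ 12 (mod 23) ⇒ x ≡ 104 (mod 253).

104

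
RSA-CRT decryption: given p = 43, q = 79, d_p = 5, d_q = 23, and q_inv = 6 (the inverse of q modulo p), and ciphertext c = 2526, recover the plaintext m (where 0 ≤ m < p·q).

m₁ = c^(d_p) mod p: c ≡ 32 (mod 43), and 32^5 mod 43 = 27.
m₂ = c^(d_q) mod q: c ≡ 77 (mod 79), and 77^23 mod 79 = 7.
h = q_inv·(m₁ − m₂) mod p = 6·(27 − 7) mod 43 = 34.
m = m₂ + h·q = 7 + 34·79 = 2693.

2693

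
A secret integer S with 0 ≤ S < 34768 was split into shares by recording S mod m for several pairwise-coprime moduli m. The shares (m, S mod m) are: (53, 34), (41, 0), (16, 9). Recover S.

32841

The moduli are pairwise coprime; N = 53·41·16 = 34768.
N/53 = 656; 656 ≡ 20 (mod 53); 20·8 ≡ 1, so inverse 8.
N/41 = 848; 848 ≡ 28 (mod 41); 28·22 ≡ 1, so inverse 22.
N/16 = 2173; 2173 ≡ 13 (mod 16); 13·5 ≡ 1, so inverse 5.
S ≡ 34·656·8 + 0·848·22 + 9·2173·5 = 276217.
276217 mod 34768 = 32841.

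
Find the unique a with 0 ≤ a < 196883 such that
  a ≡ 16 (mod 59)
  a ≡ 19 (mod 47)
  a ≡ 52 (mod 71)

125509

The moduli are pairwise coprime; N = 59·47·71 = 196883.
N/59 = 3337; 3337 ≡ 33 (mod 59); 33·34 ≡ 1, so inverse 34.
N/47 = 4189; 4189 ≡ 6 (mod 47); 6·8 ≡ 1, so inverse 8.
N/71 = 2773; 2773 ≡ 4 (mod 71); 4·18 ≡ 1, so inverse 18.
a ≡ 16·3337·34 + 19·4189·8 + 52·2773·18 = 5047584.
5047584 mod 196883 = 125509.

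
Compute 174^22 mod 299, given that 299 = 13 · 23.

Mod 13: 174 ≡ 5; by Fermat, exponent reduces to 22 mod 12 = 10; 5^10 ≡ 12 (mod 13).
Mod 23: 174 ≡ 13; since 22 | 22, by Fermat 13^22 ≡ 1 (mod 23).
Combine by CRT: x ≡ 12 (mod 13), x ≡ 1 (mod 23) ⇒ x ≡ 116 (mod 299).

116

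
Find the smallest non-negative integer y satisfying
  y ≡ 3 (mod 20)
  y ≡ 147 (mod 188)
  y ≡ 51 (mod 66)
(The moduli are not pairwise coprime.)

gcd(20, 188) = 4 and 4 | (147 − 3), so the pair is consistent; merging gives y ≡ 523 (mod 940), where 940 = lcm(20, 188).
gcd(940, 66) = 2 and 2 | (51 − 523), so the pair is consistent; merging gives y ≡ 19323 (mod 31020), where 31020 = lcm(940, 66).
The solution is unique modulo lcm(20, 188, 66) = 31020.

19323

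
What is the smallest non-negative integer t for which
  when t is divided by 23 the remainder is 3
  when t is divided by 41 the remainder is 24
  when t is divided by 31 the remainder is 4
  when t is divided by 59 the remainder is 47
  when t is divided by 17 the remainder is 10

21650156

The moduli are pairwise coprime; N = 23·41·31·59·17 = 29320699.
N/23 = 1274813; 1274813 ≡ 15 (mod 23); 15·20 ≡ 1, so inverse 20.
N/41 = 715139; 715139 ≡ 17 (mod 41); 17·29 ≡ 1, so inverse 29.
N/31 = 945829; 945829 ≡ 19 (mod 31); 19·18 ≡ 1, so inverse 18.
N/59 = 496961; 496961 ≡ 4 (mod 59); 4·15 ≡ 1, so inverse 15.
N/17 = 1724747; 1724747 ≡ 12 (mod 17); 12·10 ≡ 1, so inverse 10.
t ≡ 3·1274813·20 + 24·715139·29 + 4·945829·18 + 47·496961·15 + 10·1724747·10 = 1165157417.
1165157417 mod 29320699 = 21650156.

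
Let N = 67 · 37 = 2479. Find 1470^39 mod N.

Mod 67: 1470 ≡ 63; 63^39 ≡ 58 (mod 67).
Mod 37: 1470 ≡ 27; by Fermat, exponent reduces to 39 mod 36 = 3; 27^3 ≡ 36 (mod 37).
Combine by CRT: x ≡ 58 (mod 67), x ≡ 36 (mod 37) ⇒ x ≡ 1331 (mod 2479).

1331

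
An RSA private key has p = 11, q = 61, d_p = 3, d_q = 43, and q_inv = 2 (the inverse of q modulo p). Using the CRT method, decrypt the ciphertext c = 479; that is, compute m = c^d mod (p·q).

491

m₁ = c^(d_p) mod p: c ≡ 6 (mod 11), and 6^3 mod 11 = 7.
m₂ = c^(d_q) mod q: c ≡ 52 (mod 61), and 52^43 mod 61 = 3.
h = q_inv·(m₁ − m₂) mod p = 2·(7 − 3) mod 11 = 8.
m = m₂ + h·q = 3 + 8·61 = 491.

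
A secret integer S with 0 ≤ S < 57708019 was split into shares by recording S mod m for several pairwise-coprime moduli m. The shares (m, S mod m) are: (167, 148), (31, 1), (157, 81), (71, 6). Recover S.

From S ≡ 148 (mod 167) write S = 148 + 167t. Substituting into S ≡ 1 (mod 31) gives 167t ≡ 8 (mod 31), and since 12⁻¹ ≡ 13 (mod 31), t ≡ 11. Hence S ≡ 148 + 167·11 = 1985 (mod 5177).
From S ≡ 1985 (mod 5177) write S = 1985 + 5177t. Substituting into S ≡ 81 (mod 157) gives 5177t ≡ 137 (mod 157), and since 153⁻¹ ≡ 39 (mod 157), t ≡ 5. Hence S ≡ 1985 + 5177·5 = 27870 (mod 812789).
From S ≡ 27870 (mod 812789) write S = 27870 + 812789t. Substituting into S ≡ 6 (mod 71) gives 812789t ≡ 39 (mod 71), and since 52⁻¹ ≡ 56 (mod 71), t ≡ 54. Hence S ≡ 27870 + 812789·54 = 43918476 (mod 57708019).

43918476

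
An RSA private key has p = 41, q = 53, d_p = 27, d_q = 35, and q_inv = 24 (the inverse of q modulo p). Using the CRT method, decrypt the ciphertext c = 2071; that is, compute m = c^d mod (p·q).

1755

m₁ = c^(d_p) mod p: c ≡ 21 (mod 41), and 21^27 mod 41 = 33.
m₂ = c^(d_q) mod q: c ≡ 4 (mod 53), and 4^35 mod 53 = 6.
h = q_inv·(m₁ − m₂) mod p = 24·(33 − 6) mod 41 = 33.
m = m₂ + h·q = 6 + 33·53 = 1755.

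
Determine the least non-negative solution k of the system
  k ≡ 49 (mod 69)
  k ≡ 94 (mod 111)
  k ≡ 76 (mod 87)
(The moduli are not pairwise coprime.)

24958

Combine the congruences pairwise.
gcd(69, 111) = 3 and 3 | (94 − 49), so the pair is consistent; merging gives k ≡ 1981 (mod 2553), where 2553 = lcm(69, 111).
gcd(2553, 87) = 3 and 3 | (76 − 1981), so the pair is consistent; merging gives k ≡ 24958 (mod 74037), where 74037 = lcm(2553, 87).
The solution is unique modulo lcm(69, 111, 87) = 74037.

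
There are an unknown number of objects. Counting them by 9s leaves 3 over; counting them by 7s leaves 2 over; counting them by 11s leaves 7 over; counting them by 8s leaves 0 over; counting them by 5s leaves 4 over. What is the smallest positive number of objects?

9984

From N ≡ 3 (mod 9) write N = 3 + 9t. Substituting into N ≡ 2 (mod 7) gives 9t ≡ 6 (mod 7), and since 2⁻¹ ≡ 4 (mod 7), t ≡ 3. Hence N ≡ 3 + 9·3 = 30 (mod 63).
From N ≡ 30 (mod 63) write N = 30 + 63t. Substituting into N ≡ 7 (mod 11) gives 63t ≡ 10 (mod 11), and since 8⁻¹ ≡ 7 (mod 11), t ≡ 4. Hence N ≡ 30 + 63·4 = 282 (mod 693).
From N ≡ 282 (mod 693) write N = 282 + 693t. Substituting into N ≡ 0 (mod 8) gives 693t ≡ 6 (mod 8), and since 5⁻¹ ≡ 5 (mod 8), t ≡ 6. Hence N ≡ 282 + 693·6 = 4440 (mod 5544).
From N ≡ 4440 (mod 5544) write N = 4440 + 5544t. Substituting into N ≡ 4 (mod 5) gives 5544t ≡ 4 (mod 5), and since 4⁻¹ ≡ 4 (mod 5), t ≡ 1. Hence N ≡ 4440 + 5544·1 = 9984 (mod 27720).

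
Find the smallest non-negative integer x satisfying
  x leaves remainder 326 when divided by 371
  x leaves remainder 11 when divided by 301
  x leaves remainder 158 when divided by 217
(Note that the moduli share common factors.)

gcd(371, 301) = 7 and 7 | (11 − 326), so the pair is consistent; merging gives x ≡ 6633 (mod 15953), where 15953 = lcm(371, 301).
gcd(15953, 217) = 7 and 7 | (158 − 6633), so the pair is consistent; merging gives x ≡ 166163 (mod 494543), where 494543 = lcm(15953, 217).
The solution is unique modulo lcm(371, 301, 217) = 494543.

166163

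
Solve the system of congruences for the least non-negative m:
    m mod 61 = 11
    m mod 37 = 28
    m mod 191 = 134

The moduli are pairwise coprime; N = 61·37·191 = 431087.
N/61 = 7067; 7067 ≡ 52 (mod 61); 52·27 ≡ 1, so inverse 27.
N/37 = 11651; 11651 ≡ 33 (mod 37); 33·9 ≡ 1, so inverse 9.
N/191 = 2257; 2257 ≡ 156 (mod 191); 156·60 ≡ 1, so inverse 60.
m ≡ 11·7067·27 + 28·11651·9 + 134·2257·60 = 23181231.
23181231 mod 431087 = 333620.

333620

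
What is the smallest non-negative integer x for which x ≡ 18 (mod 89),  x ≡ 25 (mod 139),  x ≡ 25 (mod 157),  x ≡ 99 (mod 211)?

36138913

From x ≡ 18 (mod 89) write x = 18 + 89t. Substituting into x ≡ 25 (mod 139) gives 89t ≡ 7 (mod 139), and since 89⁻¹ ≡ 25 (mod 139), t ≡ 36. Hence x ≡ 18 + 89·36 = 3222 (mod 12371).
From x ≡ 3222 (mod 12371) write x = 3222 + 12371t. Substituting into x ≡ 25 (mod 157) gives 12371t ≡ 100 (mod 157), and since 125⁻¹ ≡ 103 (mod 157), t ≡ 95. Hence x ≡ 3222 + 12371·95 = 1178467 (mod 1942247).
From x ≡ 1178467 (mod 1942247) write x = 1178467 + 1942247t. Substituting into x ≡ 99 (mod 211) gives 1942247t ≡ 67 (mod 211), and since 203⁻¹ ≡ 79 (mod 211), t ≡ 18. Hence x ≡ 1178467 + 1942247·18 = 36138913 (mod 409814117).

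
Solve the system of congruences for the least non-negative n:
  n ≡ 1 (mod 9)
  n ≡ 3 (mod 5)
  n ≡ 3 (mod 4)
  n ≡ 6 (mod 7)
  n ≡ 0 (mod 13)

13663

From n ≡ 1 (mod 9) write n = 1 + 9t. Substituting into n ≡ 3 (mod 5) gives 9t ≡ 2 (mod 5), and since 4⁻¹ ≡ 4 (mod 5), t ≡ 3. Hence n ≡ 1 + 9·3 = 28 (mod 45).
From n ≡ 28 (mod 45) write n = 28 + 45t. Substituting into n ≡ 3 (mod 4) gives 45t ≡ 3 (mod 4), and since 1⁻¹ ≡ 1 (mod 4), t ≡ 3. Hence n ≡ 28 + 45·3 = 163 (mod 180).
From n ≡ 163 (mod 180) write n = 163 + 180t. Substituting into n ≡ 6 (mod 7) gives 180t ≡ 4 (mod 7), and since 5⁻¹ ≡ 3 (mod 7), t ≡ 5. Hence n ≡ 163 + 180·5 = 1063 (mod 1260).
From n ≡ 1063 (mod 1260) write n = 1063 + 1260t. Substituting into n ≡ 0 (mod 13) gives 1260t ≡ 3 (mod 13), and since 12⁻¹ ≡ 12 (mod 13), t ≡ 10. Hence n ≡ 1063 + 1260·10 = 13663 (mod 16380).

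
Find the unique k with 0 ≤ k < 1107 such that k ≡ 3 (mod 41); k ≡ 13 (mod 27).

From k ≡ 3 (mod 41) write k = 3 + 41t. Substituting into k ≡ 13 (mod 27) gives 41t ≡ 10 (mod 27), and since 14⁻¹ ≡ 2 (mod 27), t ≡ 20. Hence k ≡ 3 + 41·20 = 823 (mod 1107).

823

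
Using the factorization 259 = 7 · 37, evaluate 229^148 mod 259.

Mod 7: 229 ≡ 5; by Fermat, exponent reduces to 148 mod 6 = 4; 5^4 ≡ 2 (mod 7).
Mod 37: 229 ≡ 7; by Fermat, exponent reduces to 148 mod 36 = 4; 7^4 ≡ 33 (mod 37).
Combine by CRT: x ≡ 2 (mod 7), x ≡ 33 (mod 37) ⇒ x ≡ 107 (mod 259).

107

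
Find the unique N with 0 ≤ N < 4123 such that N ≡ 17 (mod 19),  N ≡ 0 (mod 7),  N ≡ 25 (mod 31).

1575

Combine the congruences pairwise.
From N ≡ 17 (mod 19) write N = 17 + 19t. Substituting into N ≡ 0 (mod 7) gives 19t ≡ 4 (mod 7), and since 5⁻¹ ≡ 3 (mod 7), t ≡ 5. Hence N ≡ 17 + 19·5 = 112 (mod 133).
From N ≡ 112 (mod 133) write N = 112 + 133t. Substituting into N ≡ 25 (mod 31) gives 133t ≡ 6 (mod 31), and since 9⁻¹ ≡ 7 (mod 31), t ≡ 11. Hence N ≡ 112 + 133·11 = 1575 (mod 4123).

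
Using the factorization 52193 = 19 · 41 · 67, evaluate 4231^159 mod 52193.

22504

Mod 19: 4231 ≡ 13; by Fermat, exponent reduces to 159 mod 18 = 15; 13^15 ≡ 8 (mod 19).
Mod 41: 4231 ≡ 8; by Fermat, exponent reduces to 159 mod 40 = 39; 8^39 ≡ 36 (mod 41).
Mod 67: 4231 ≡ 10; by Fermat, exponent reduces to 159 mod 66 = 27; 10^27 ≡ 59 (mod 67).
Combine by CRT: x ≡ 8 (mod 19), x ≡ 36 (mod 41), x ≡ 59 (mod 67) ⇒ x ≡ 22504 (mod 52193).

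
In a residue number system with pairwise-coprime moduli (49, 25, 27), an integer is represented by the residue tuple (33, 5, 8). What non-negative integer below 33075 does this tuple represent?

32030

From x ≡ 33 (mod 49) write x = 33 + 49t. Substituting into x ≡ 5 (mod 25) gives 49t ≡ 22 (mod 25), and since 24⁻¹ ≡ 24 (mod 25), t ≡ 3. Hence x ≡ 33 + 49·3 = 180 (mod 1225).
From x ≡ 180 (mod 1225) write x = 180 + 1225t. Substituting into x ≡ 8 (mod 27) gives 1225t ≡ 17 (mod 27), and since 10⁻¹ ≡ 19 (mod 27), t ≡ 26. Hence x ≡ 180 + 1225·26 = 32030 (mod 33075).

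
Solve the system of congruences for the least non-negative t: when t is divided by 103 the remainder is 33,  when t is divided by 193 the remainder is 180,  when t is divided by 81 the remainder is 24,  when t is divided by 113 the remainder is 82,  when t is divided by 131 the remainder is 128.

11382723879

Combine the congruences pairwise.
From t ≡ 33 (mod 103) write t = 33 + 103s. Substituting into t ≡ 180 (mod 193) gives 103s ≡ 147 (mod 193), and since 103⁻¹ ≡ 15 (mod 193), s ≡ 82. Hence t ≡ 33 + 103·82 = 8479 (mod 19879).
From t ≡ 8479 (mod 19879) write t = 8479 + 19879s. Substituting into t ≡ 24 (mod 81) gives 19879s ≡ 50 (mod 81), and since 34⁻¹ ≡ 31 (mod 81), s ≡ 11. Hence t ≡ 8479 + 19879·11 = 227148 (mod 1610199).
From t ≡ 227148 (mod 1610199) write t = 227148 + 1610199s. Substituting into t ≡ 82 (mod 113) gives 1610199s ≡ 64 (mod 113), and since 62⁻¹ ≡ 31 (mod 113), s ≡ 63. Hence t ≡ 227148 + 1610199·63 = 101669685 (mod 181952487).
From t ≡ 101669685 (mod 181952487) write t = 101669685 + 181952487s. Substituting into t ≡ 128 (mod 131) gives 181952487s ≡ 67 (mod 131), and since 37⁻¹ ≡ 85 (mod 131), s ≡ 62. Hence t ≡ 101669685 + 181952487·62 = 11382723879 (mod 23835775797).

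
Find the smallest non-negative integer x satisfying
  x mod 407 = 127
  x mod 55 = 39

gcd(407, 55) = 11 and 11 | (39 − 127), so the pair is consistent; merging gives x ≡ 534 (mod 2035), where 2035 = lcm(407, 55).
The solution is unique modulo lcm(407, 55) = 2035.

534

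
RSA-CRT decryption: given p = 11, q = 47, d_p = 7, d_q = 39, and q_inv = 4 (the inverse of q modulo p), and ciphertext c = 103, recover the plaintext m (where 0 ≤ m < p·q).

m₁ = c^(d_p) mod p: c ≡ 4 (mod 11), and 4^7 mod 11 = 5.
m₂ = c^(d_q) mod q: c ≡ 9 (mod 47), and 9^39 mod 47 = 37.
h = q_inv·(m₁ − m₂) mod p = 4·(5 − 37) mod 11 = 4.
m = m₂ + h·q = 37 + 4·47 = 225.

225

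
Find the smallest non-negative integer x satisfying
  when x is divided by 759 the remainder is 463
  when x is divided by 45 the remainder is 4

7294

gcd(759, 45) = 3 and 3 | (4 − 463), so the pair is consistent; merging gives x ≡ 7294 (mod 11385), where 11385 = lcm(759, 45).
The solution is unique modulo lcm(759, 45) = 11385.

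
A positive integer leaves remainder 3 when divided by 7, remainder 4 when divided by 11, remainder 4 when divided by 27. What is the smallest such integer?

From x ≡ 3 (mod 7) write x = 3 + 7t. Substituting into x ≡ 4 (mod 11) gives 7t ≡ 1 (mod 11), and since 7⁻¹ ≡ 8 (mod 11), t ≡ 8. Hence x ≡ 3 + 7·8 = 59 (mod 77).
From x ≡ 59 (mod 77) write x = 59 + 77t. Substituting into x ≡ 4 (mod 27) gives 77t ≡ 26 (mod 27), and since 23⁻¹ ≡ 20 (mod 27), t ≡ 7. Hence x ≡ 59 + 77·7 = 598 (mod 2079).

598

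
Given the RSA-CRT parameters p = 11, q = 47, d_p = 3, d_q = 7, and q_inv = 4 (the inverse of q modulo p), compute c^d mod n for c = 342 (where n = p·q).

133

m₁ = c^(d_p) mod p: c ≡ 1 (mod 11), and 1^3 mod 11 = 1.
m₂ = c^(d_q) mod q: c ≡ 13 (mod 47), and 13^7 mod 47 = 39.
h = q_inv·(m₁ − m₂) mod p = 4·(1 − 39) mod 11 = 2.
m = m₂ + h·q = 39 + 2·47 = 133.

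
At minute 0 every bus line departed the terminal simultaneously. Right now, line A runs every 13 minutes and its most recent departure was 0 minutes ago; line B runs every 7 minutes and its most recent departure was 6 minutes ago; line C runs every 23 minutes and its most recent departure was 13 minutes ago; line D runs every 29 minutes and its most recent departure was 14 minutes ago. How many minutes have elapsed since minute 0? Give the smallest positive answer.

12571

From t ≡ 0 (mod 13) write t = 0 + 13s. Substituting into t ≡ 6 (mod 7) gives 13s ≡ 6 (mod 7), and since 6⁻¹ ≡ 6 (mod 7), s ≡ 1. Hence t ≡ 0 + 13·1 = 13 (mod 91).
From t ≡ 13 (mod 91) write t = 13 + 91s. Substituting into t ≡ 13 (mod 23) gives 91s ≡ 0 (mod 23), and since 22⁻¹ ≡ 22 (mod 23), s ≡ 0. Hence t ≡ 13 + 91·0 = 13 (mod 2093).
From t ≡ 13 (mod 2093) write t = 13 + 2093s. Substituting into t ≡ 14 (mod 29) gives 2093s ≡ 1 (mod 29), and since 5⁻¹ ≡ 6 (mod 29), s ≡ 6. Hence t ≡ 13 + 2093·6 = 12571 (mod 60697).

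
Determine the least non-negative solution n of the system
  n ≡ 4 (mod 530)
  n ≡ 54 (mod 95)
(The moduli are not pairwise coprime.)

6894

gcd(530, 95) = 5 and 5 | (54 − 4), so the pair is consistent; merging gives n ≡ 6894 (mod 10070), where 10070 = lcm(530, 95).
The solution is unique modulo lcm(530, 95) = 10070.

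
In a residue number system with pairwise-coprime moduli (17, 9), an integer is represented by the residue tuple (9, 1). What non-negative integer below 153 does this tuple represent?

From x ≡ 9 (mod 17) write x = 9 + 17t. Substituting into x ≡ 1 (mod 9) gives 17t ≡ 1 (mod 9), and since 8⁻¹ ≡ 8 (mod 9), t ≡ 8. Hence x ≡ 9 + 17·8 = 145 (mod 153).

145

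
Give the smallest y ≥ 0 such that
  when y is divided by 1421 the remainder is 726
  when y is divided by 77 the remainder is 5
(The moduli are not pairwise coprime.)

12094

gcd(1421, 77) = 7 and 7 | (5 − 726), so the pair is consistent; merging gives y ≡ 12094 (mod 15631), where 15631 = lcm(1421, 77).
The solution is unique modulo lcm(1421, 77) = 15631.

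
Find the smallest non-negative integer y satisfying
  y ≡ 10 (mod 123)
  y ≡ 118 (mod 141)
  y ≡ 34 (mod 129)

126454

gcd(123, 141) = 3 and 3 | (118 − 10), so the pair is consistent; merging gives y ≡ 5053 (mod 5781), where 5781 = lcm(123, 141).
gcd(5781, 129) = 3 and 3 | (34 − 5053), so the pair is consistent; merging gives y ≡ 126454 (mod 248583), where 248583 = lcm(5781, 129).
The solution is unique modulo lcm(123, 141, 129) = 248583.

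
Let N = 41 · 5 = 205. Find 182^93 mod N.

Mod 41: 182 ≡ 18; by Fermat, exponent reduces to 93 mod 40 = 13; 18^13 ≡ 10 (mod 41).
Mod 5: 182 ≡ 2; by Fermat, exponent reduces to 93 mod 4 = 1; 2^1 ≡ 2 (mod 5).
Combine by CRT: x ≡ 10 (mod 41), x ≡ 2 (mod 5) ⇒ x ≡ 92 (mod 205).

92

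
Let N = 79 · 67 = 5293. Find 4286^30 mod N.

Mod 79: 4286 ≡ 20; 20^30 ≡ 22 (mod 79).
Mod 67: 4286 ≡ 65; 65^30 ≡ 25 (mod 67).
Combine by CRT: x ≡ 22 (mod 79), x ≡ 25 (mod 67) ⇒ x ≡ 1365 (mod 5293).

1365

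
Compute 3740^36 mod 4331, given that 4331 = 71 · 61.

Mod 71: 3740 ≡ 48; 48^36 ≡ 48 (mod 71).
Mod 61: 3740 ≡ 19; 19^36 ≡ 58 (mod 61).
Combine by CRT: x ≡ 48 (mod 71), x ≡ 58 (mod 61) ⇒ x ≡ 119 (mod 4331).

119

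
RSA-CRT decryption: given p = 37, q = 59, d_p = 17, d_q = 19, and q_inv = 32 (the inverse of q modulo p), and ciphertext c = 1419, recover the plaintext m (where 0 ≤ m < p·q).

m₁ = c^(d_p) mod p: c ≡ 13 (mod 37), and 13^17 mod 37 = 17.
m₂ = c^(d_q) mod q: c ≡ 3 (mod 59), and 3^19 mod 59 = 53.
h = q_inv·(m₁ − m₂) mod p = 32·(17 − 53) mod 37 = 32.
m = m₂ + h·q = 53 + 32·59 = 1941.

1941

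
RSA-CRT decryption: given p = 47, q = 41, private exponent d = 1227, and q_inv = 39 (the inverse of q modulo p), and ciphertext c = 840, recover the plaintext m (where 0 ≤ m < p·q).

869

d_p = d mod (p−1) = 1227 mod 46 = 31; d_q = d mod (q−1) = 27.
m₁ = c^(d_p) mod p: c ≡ 41 (mod 47), and 41^31 mod 47 = 23.
m₂ = c^(d_q) mod q: c ≡ 20 (mod 41), and 20^27 mod 41 = 8.
h = q_inv·(m₁ − m₂) mod p = 39·(23 − 8) mod 47 = 21.
m = m₂ + h·q = 8 + 21·41 = 869.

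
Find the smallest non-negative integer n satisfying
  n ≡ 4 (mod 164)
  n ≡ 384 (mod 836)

6236

gcd(164, 836) = 4 and 4 | (384 − 4), so the pair is consistent; merging gives n ≡ 6236 (mod 34276), where 34276 = lcm(164, 836).
The solution is unique modulo lcm(164, 836) = 34276.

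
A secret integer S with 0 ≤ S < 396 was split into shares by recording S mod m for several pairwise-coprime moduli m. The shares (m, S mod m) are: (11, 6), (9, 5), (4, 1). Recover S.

The moduli are pairwise coprime; N = 11·9·4 = 396.
N/11 = 36; 36 ≡ 3 (mod 11); 3·4 ≡ 1, so inverse 4.
N/9 = 44; 44 ≡ 8 (mod 9); 8·8 ≡ 1, so inverse 8.
N/4 = 99; 99 ≡ 3 (mod 4); 3·3 ≡ 1, so inverse 3.
S ≡ 6·36·4 + 5·44·8 + 1·99·3 = 2921.
2921 mod 396 = 149.

149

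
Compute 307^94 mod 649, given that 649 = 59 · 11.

Mod 59: 307 ≡ 12; by Fermat, exponent reduces to 94 mod 58 = 36; 12^36 ≡ 46 (mod 59).
Mod 11: 307 ≡ 10; by Fermat, exponent reduces to 94 mod 10 = 4; 10^4 ≡ 1 (mod 11).
Combine by CRT: x ≡ 46 (mod 59), x ≡ 1 (mod 11) ⇒ x ≡ 518 (mod 649).

518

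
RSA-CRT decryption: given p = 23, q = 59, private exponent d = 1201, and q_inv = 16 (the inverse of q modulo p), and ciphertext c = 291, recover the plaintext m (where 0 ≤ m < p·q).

d_p = d mod (p−1) = 1201 mod 22 = 13; d_q = d mod (q−1) = 41.
m₁ = c^(d_p) mod p: c ≡ 15 (mod 23), and 15^13 mod 23 = 5.
m₂ = c^(d_q) mod q: c ≡ 55 (mod 59), and 55^41 mod 59 = 24.
h = q_inv·(m₁ − m₂) mod p = 16·(5 − 24) mod 23 = 18.
m = m₂ + h·q = 24 + 18·59 = 1086.

1086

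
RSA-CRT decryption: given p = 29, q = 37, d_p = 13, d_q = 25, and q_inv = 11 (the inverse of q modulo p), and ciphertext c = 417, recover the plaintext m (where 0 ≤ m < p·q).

195

m₁ = c^(d_p) mod p: c ≡ 11 (mod 29), and 11^13 mod 29 = 21.
m₂ = c^(d_q) mod q: c ≡ 10 (mod 37), and 10^25 mod 37 = 10.
h = q_inv·(m₁ − m₂) mod p = 11·(21 − 10) mod 29 = 5.
m = m₂ + h·q = 10 + 5·37 = 195.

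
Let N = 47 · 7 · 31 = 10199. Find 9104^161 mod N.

Mod 47: 9104 ≡ 33; by Fermat, exponent reduces to 161 mod 46 = 23; 33^23 ≡ 46 (mod 47).
Mod 7: 9104 ≡ 4; by Fermat, exponent reduces to 161 mod 6 = 5; 4^5 ≡ 2 (mod 7).
Mod 31: 9104 ≡ 21; by Fermat, exponent reduces to 161 mod 30 = 11; 21^11 ≡ 12 (mod 31).
Combine by CRT: x ≡ 46 (mod 47), x ≡ 2 (mod 7), x ≡ 12 (mod 31) ⇒ x ≡ 9963 (mod 10199).

9963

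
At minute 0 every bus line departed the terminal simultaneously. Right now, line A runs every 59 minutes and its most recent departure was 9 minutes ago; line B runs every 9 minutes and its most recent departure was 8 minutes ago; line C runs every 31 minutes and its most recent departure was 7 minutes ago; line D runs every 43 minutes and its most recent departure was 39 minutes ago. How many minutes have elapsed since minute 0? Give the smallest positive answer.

The moduli are pairwise coprime; N = 59·9·31·43 = 707823.
N/59 = 11997; 11997 ≡ 20 (mod 59); 20·3 ≡ 1, so inverse 3.
N/9 = 78647; 78647 ≡ 5 (mod 9); 5·2 ≡ 1, so inverse 2.
N/31 = 22833; 22833 ≡ 17 (mod 31); 17·11 ≡ 1, so inverse 11.
N/43 = 16461; 16461 ≡ 35 (mod 43); 35·16 ≡ 1, so inverse 16.
t ≡ 9·11997·3 + 8·78647·2 + 7·22833·11 + 39·16461·16 = 13612076.
13612076 mod 707823 = 163439.

163439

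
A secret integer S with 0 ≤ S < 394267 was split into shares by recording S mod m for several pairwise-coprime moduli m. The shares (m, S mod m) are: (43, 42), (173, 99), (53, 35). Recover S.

339871

Combine the congruences pairwise.
From S ≡ 42 (mod 43) write S = 42 + 43t. Substituting into S ≡ 99 (mod 173) gives 43t ≡ 57 (mod 173), and since 43⁻¹ ≡ 169 (mod 173), t ≡ 118. Hence S ≡ 42 + 43·118 = 5116 (mod 7439).
From S ≡ 5116 (mod 7439) write S = 5116 + 7439t. Substituting into S ≡ 35 (mod 53) gives 7439t ≡ 7 (mod 53), and since 19⁻¹ ≡ 14 (mod 53), t ≡ 45. Hence S ≡ 5116 + 7439·45 = 339871 (mod 394267).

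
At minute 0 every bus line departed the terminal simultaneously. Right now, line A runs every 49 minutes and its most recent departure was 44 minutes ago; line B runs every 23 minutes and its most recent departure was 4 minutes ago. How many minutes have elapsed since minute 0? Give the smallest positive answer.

142

Combine the congruences pairwise.
From t ≡ 44 (mod 49) write t = 44 + 49s. Substituting into t ≡ 4 (mod 23) gives 49s ≡ 6 (mod 23), and since 3⁻¹ ≡ 8 (mod 23), s ≡ 2. Hence t ≡ 44 + 49·2 = 142 (mod 1127).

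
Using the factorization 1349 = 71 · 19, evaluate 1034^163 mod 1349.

Mod 71: 1034 ≡ 40; by Fermat, exponent reduces to 163 mod 70 = 23; 40^23 ≡ 27 (mod 71).
Mod 19: 1034 ≡ 8; by Fermat, exponent reduces to 163 mod 18 = 1; 8^1 ≡ 8 (mod 19).
Combine by CRT: x ≡ 27 (mod 71), x ≡ 8 (mod 19) ⇒ x ≡ 27 (mod 1349).

27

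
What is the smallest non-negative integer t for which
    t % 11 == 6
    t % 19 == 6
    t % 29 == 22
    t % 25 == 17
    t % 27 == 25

2325967

From t ≡ 6 (mod 11) write t = 6 + 11s. Substituting into t ≡ 6 (mod 19) gives 11s ≡ 0 (mod 19), and since 11⁻¹ ≡ 7 (mod 19), s ≡ 0. Hence t ≡ 6 + 11·0 = 6 (mod 209).
From t ≡ 6 (mod 209) write t = 6 + 209s. Substituting into t ≡ 22 (mod 29) gives 209s ≡ 16 (mod 29), and since 6⁻¹ ≡ 5 (mod 29), s ≡ 22. Hence t ≡ 6 + 209·22 = 4604 (mod 6061).
From t ≡ 4604 (mod 6061) write t = 4604 + 6061s. Substituting into t ≡ 17 (mod 25) gives 6061s ≡ 13 (mod 25), and since 11⁻¹ ≡ 16 (mod 25), s ≡ 8. Hence t ≡ 4604 + 6061·8 = 53092 (mod 151525).
From t ≡ 53092 (mod 151525) write t = 53092 + 151525s. Substituting into t ≡ 25 (mod 27) gives 151525s ≡ 15 (mod 27), and since 1⁻¹ ≡ 1 (mod 27), s ≡ 15. Hence t ≡ 53092 + 151525·15 = 2325967 (mod 4091175).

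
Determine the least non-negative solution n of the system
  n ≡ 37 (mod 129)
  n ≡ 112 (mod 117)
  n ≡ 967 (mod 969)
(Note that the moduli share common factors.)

233527

gcd(129, 117) = 3 and 3 | (112 − 37), so the pair is consistent; merging gives n ≡ 2101 (mod 5031), where 5031 = lcm(129, 117).
gcd(5031, 969) = 3 and 3 | (967 − 2101), so the pair is consistent; merging gives n ≡ 233527 (mod 1625013), where 1625013 = lcm(5031, 969).
The solution is unique modulo lcm(129, 117, 969) = 1625013.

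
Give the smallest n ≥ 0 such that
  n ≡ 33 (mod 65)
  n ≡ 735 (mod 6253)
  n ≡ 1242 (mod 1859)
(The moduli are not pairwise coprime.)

194578

Combine the congruences pairwise.
gcd(65, 6253) = 13 and 13 | (735 − 33), so the pair is consistent; merging gives n ≡ 6988 (mod 31265), where 31265 = lcm(65, 6253).
gcd(31265, 1859) = 169 and 169 | (1242 − 6988), so the pair is consistent; merging gives n ≡ 194578 (mod 343915), where 343915 = lcm(31265, 1859).
The solution is unique modulo lcm(65, 6253, 1859) = 343915.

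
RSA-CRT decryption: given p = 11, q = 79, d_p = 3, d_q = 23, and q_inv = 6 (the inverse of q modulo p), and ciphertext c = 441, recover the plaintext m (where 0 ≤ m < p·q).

m₁ = c^(d_p) mod p: c ≡ 1 (mod 11), and 1^3 mod 11 = 1.
m₂ = c^(d_q) mod q: c ≡ 46 (mod 79), and 46^23 mod 79 = 10.
h = q_inv·(m₁ − m₂) mod p = 6·(1 − 10) mod 11 = 1.
m = m₂ + h·q = 10 + 1·79 = 89.

89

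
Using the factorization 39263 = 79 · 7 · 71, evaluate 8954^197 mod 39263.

Mod 79: 8954 ≡ 27; by Fermat, exponent reduces to 197 mod 78 = 41; 27^41 ≡ 61 (mod 79).
Mod 7: 8954 ≡ 1; by Fermat, exponent reduces to 197 mod 6 = 5; 1^5 ≡ 1 (mod 7).
Mod 71: 8954 ≡ 8; by Fermat, exponent reduces to 197 mod 70 = 57; 8^57 ≡ 40 (mod 71).
Combine by CRT: x ≡ 61 (mod 79), x ≡ 1 (mod 7), x ≡ 40 (mod 71) ⇒ x ≡ 13175 (mod 39263).

13175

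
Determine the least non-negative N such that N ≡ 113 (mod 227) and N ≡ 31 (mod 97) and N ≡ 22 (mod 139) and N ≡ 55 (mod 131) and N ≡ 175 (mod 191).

Combine the congruences pairwise.
From N ≡ 113 (mod 227) write N = 113 + 227t. Substituting into N ≡ 31 (mod 97) gives 227t ≡ 15 (mod 97), and since 33⁻¹ ≡ 50 (mod 97), t ≡ 71. Hence N ≡ 113 + 227·71 = 16230 (mod 22019).
From N ≡ 16230 (mod 22019) write N = 16230 + 22019t. Substituting into N ≡ 22 (mod 139) gives 22019t ≡ 55 (mod 139), and since 57⁻¹ ≡ 100 (mod 139), t ≡ 79. Hence N ≡ 16230 + 22019·79 = 1755731 (mod 3060641).
From N ≡ 1755731 (mod 3060641) write N = 1755731 + 3060641t. Substituting into N ≡ 55 (mod 131) gives 3060641t ≡ 117 (mod 131), and since 88⁻¹ ≡ 67 (mod 131), t ≡ 110. Hence N ≡ 1755731 + 3060641·110 = 338426241 (mod 400943971).
From N ≡ 338426241 (mod 400943971) write N = 338426241 + 400943971t. Substituting into N ≡ 175 (mod 191) gives 400943971t ≡ 149 (mod 191), and since 18⁻¹ ≡ 138 (mod 191), t ≡ 125. Hence N ≡ 338426241 + 400943971·125 = 50456422616 (mod 76580298461).

50456422616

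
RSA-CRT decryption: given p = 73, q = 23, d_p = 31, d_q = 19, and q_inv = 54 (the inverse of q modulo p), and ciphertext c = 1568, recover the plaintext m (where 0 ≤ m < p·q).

m₁ = c^(d_p) mod p: c ≡ 35 (mod 73), and 35^31 mod 73 = 23.
m₂ = c^(d_q) mod q: c ≡ 4 (mod 23), and 4^19 mod 23 = 9.
h = q_inv·(m₁ − m₂) mod p = 54·(23 − 9) mod 73 = 26.
m = m₂ + h·q = 9 + 26·23 = 607.

607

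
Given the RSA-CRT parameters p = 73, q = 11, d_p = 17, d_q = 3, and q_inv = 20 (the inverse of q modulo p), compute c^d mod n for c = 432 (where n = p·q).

m₁ = c^(d_p) mod p: c ≡ 67 (mod 73), and 67^17 mod 73 = 61.
m₂ = c^(d_q) mod q: c ≡ 3 (mod 11), and 3^3 mod 11 = 5.
h = q_inv·(m₁ − m₂) mod p = 20·(61 − 5) mod 73 = 25.
m = m₂ + h·q = 5 + 25·11 = 280.

280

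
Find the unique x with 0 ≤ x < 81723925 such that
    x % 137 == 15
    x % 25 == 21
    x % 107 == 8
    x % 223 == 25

32357771

The moduli are pairwise coprime; N = 137·25·107·223 = 81723925.
N/137 = 596525; 596525 ≡ 27 (mod 137); 27·66 ≡ 1, so inverse 66.
N/25 = 3268957; 3268957 ≡ 7 (mod 25); 7·18 ≡ 1, so inverse 18.
N/107 = 763775; 763775 ≡ 9 (mod 107); 9·12 ≡ 1, so inverse 12.
N/223 = 366475; 366475 ≡ 86 (mod 223); 86·153 ≡ 1, so inverse 153.
x ≡ 15·596525·66 + 21·3268957·18 + 8·763775·12 + 25·366475·153 = 3301314771.
3301314771 mod 81723925 = 32357771.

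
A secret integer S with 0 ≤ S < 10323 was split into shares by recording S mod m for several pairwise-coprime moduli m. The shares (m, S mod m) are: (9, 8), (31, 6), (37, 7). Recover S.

9368

From S ≡ 8 (mod 9) write S = 8 + 9t. Substituting into S ≡ 6 (mod 31) gives 9t ≡ 29 (mod 31), and since 9⁻¹ ≡ 7 (mod 31), t ≡ 17. Hence S ≡ 8 + 9·17 = 161 (mod 279).
From S ≡ 161 (mod 279) write S = 161 + 279t. Substituting into S ≡ 7 (mod 37) gives 279t ≡ 31 (mod 37), and since 20⁻¹ ≡ 13 (mod 37), t ≡ 33. Hence S ≡ 161 + 279·33 = 9368 (mod 10323).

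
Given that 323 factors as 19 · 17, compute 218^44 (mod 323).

Mod 19: 218 ≡ 9; by Fermat, exponent reduces to 44 mod 18 = 8; 9^8 ≡ 17 (mod 19).
Mod 17: 218 ≡ 14; by Fermat, exponent reduces to 44 mod 16 = 12; 14^12 ≡ 4 (mod 17).
Combine by CRT: x ≡ 17 (mod 19), x ≡ 4 (mod 17) ⇒ x ≡ 55 (mod 323).

55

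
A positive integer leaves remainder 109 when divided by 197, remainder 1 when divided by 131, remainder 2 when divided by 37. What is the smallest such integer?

602732

The moduli are pairwise coprime; N = 197·131·37 = 954859.
N/197 = 4847; 4847 ≡ 119 (mod 197); 119·149 ≡ 1, so inverse 149.
N/131 = 7289; 7289 ≡ 84 (mod 131); 84·39 ≡ 1, so inverse 39.
N/37 = 25807; 25807 ≡ 18 (mod 37); 18·35 ≡ 1, so inverse 35.
t ≡ 109·4847·149 + 1·7289·39 + 2·25807·35 = 80810888.
80810888 mod 954859 = 602732.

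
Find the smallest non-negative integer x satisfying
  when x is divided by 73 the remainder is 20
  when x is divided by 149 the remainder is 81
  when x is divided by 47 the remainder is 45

The moduli are pairwise coprime; N = 73·149·47 = 511219.
N/73 = 7003; 7003 ≡ 68 (mod 73); 68·29 ≡ 1, so inverse 29.
N/149 = 3431; 3431 ≡ 4 (mod 149); 4·112 ≡ 1, so inverse 112.
N/47 = 10877; 10877 ≡ 20 (mod 47); 20·40 ≡ 1, so inverse 40.
x ≡ 20·7003·29 + 81·3431·112 + 45·10877·40 = 54766372.
54766372 mod 511219 = 65939.

65939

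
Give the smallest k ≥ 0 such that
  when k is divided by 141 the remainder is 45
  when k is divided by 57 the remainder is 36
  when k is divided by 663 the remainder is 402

Combine the congruences pairwise.
gcd(141, 57) = 3 and 3 | (36 − 45), so the pair is consistent; merging gives k ≡ 891 (mod 2679), where 2679 = lcm(141, 57).
gcd(2679, 663) = 3 and 3 | (402 − 891), so the pair is consistent; merging gives k ≡ 83940 (mod 592059), where 592059 = lcm(2679, 663).
The solution is unique modulo lcm(141, 57, 663) = 592059.

83940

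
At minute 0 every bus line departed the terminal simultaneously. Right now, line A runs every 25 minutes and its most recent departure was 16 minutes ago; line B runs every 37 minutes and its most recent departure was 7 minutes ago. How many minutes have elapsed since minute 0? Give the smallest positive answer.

From t ≡ 16 (mod 25) write t = 16 + 25s. Substituting into t ≡ 7 (mod 37) gives 25s ≡ 28 (mod 37), and since 25⁻¹ ≡ 3 (mod 37), s ≡ 10. Hence t ≡ 16 + 25·10 = 266 (mod 925).

266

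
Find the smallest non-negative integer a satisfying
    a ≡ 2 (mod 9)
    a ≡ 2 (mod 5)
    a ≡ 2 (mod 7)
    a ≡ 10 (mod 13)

2207

From a ≡ 2 (mod 9) write a = 2 + 9t. Substituting into a ≡ 2 (mod 5) gives 9t ≡ 0 (mod 5), and since 4⁻¹ ≡ 4 (mod 5), t ≡ 0. Hence a ≡ 2 + 9·0 = 2 (mod 45).
From a ≡ 2 (mod 45) write a = 2 + 45t. Substituting into a ≡ 2 (mod 7) gives 45t ≡ 0 (mod 7), and since 3⁻¹ ≡ 5 (mod 7), t ≡ 0. Hence a ≡ 2 + 45·0 = 2 (mod 315).
From a ≡ 2 (mod 315) write a = 2 + 315t. Substituting into a ≡ 10 (mod 13) gives 315t ≡ 8 (mod 13), and since 3⁻¹ ≡ 9 (mod 13), t ≡ 7. Hence a ≡ 2 + 315·7 = 2207 (mod 4095).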